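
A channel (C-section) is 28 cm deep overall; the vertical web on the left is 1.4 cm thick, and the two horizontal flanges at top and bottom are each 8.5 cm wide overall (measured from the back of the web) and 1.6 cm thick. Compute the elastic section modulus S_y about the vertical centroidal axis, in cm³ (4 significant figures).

Split into non-overlapping primitives; take the origin at the lower-left of the bounding box.
Web: 1.4 × 28, A = 39.2 cm², x = 0.7 cm, Ī = 6.40267 cm⁴.
Top flange (beyond web): 7.1 × 1.6, A = 11.36 cm², x = 4.95 cm, Ī = 47.7215 cm⁴.
Bottom flange (beyond web): 7.1 × 1.6, A = 11.36 cm², x = 4.95 cm, Ī = 47.7215 cm⁴.
Centroid: x̄ = ΣA·x / ΣA = 2.25943 cm.
Transfer each piece to the vertical centroidal axis using Ī + A·d² with d = x − 2.25943:
  web: d = -1.55943 cm → contributes +101.73 cm⁴
  top flange (beyond web): d = 2.69057 cm → contributes +129.958 cm⁴
  bottom flange (beyond web): d = 2.69057 cm → contributes +129.958 cm⁴
Total I = 361.647 cm⁴.
Extreme fibre distance c = 6.24057 cm; S = I/c = 57.951 cm³.

S_y ≈ 57.95 cm³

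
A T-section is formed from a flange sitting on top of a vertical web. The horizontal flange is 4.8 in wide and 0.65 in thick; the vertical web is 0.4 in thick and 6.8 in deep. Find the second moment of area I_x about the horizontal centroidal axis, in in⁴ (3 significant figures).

Decompose the section into non-overlapping parts with the origin at the bottom-left of its bounding rectangle.
Flange: 4.8 × 0.65, A = 3.12 in², y = 7.125 in, Ī = 0.10985 in⁴.
Web: 0.4 × 6.8, A = 2.72 in², y = 3.4 in, Ī = 10.481 in⁴.
Centroid: ȳ = ΣA·y / ΣA = 5.3901 in.
Transfer each piece to the horizontal centroidal axis using Ī + A·d² with d = y − 5.3901:
  flange: d = 1.7349 in → contributes +9.501 in⁴
  web: d = -1.9901 in → contributes +21.253 in⁴
Total I = 30.754 in⁴.

I_x ≈ 30.8 in⁴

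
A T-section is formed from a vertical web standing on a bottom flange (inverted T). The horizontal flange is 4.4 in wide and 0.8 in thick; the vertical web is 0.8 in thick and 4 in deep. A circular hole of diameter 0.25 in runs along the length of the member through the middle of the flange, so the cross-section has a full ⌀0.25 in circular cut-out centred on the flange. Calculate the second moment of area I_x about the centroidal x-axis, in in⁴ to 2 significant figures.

I_x ≈ 14 in⁴

Decompose the section into non-overlapping parts with the origin at the bottom-left of its bounding rectangle.
Flange: 4.4 × 0.8, A = 3.52 in², y = 0.4 in, Ī = 0.1877 in⁴.
Web: 0.8 × 4, A = 3.2 in², y = 2.8 in, Ī = 4.267 in⁴.
Hole (subtracted): ⌀0.25, A = 0.04909 in², y = 0.4 in, Ī = 0.0001917 in⁴.
Centroid: ȳ = ΣA·y / ΣA = 1.551 in.
Transfer each piece to the centroidal x-axis using Ī + A·d² with d = y − 1.551:
  flange: d = -1.151 in → contributes +4.853 in⁴
  web: d = 1.249 in → contributes +9.257 in⁴
  hole: d = -1.151 in → contributes −0.06525 in⁴
Total I = 14.04 in⁴.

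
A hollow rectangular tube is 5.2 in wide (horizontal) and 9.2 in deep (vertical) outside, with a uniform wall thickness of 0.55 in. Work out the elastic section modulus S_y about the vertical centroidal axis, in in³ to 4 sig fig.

S_y ≈ 23.57 in³

Split into non-overlapping primitives; take the origin at the lower-left of the bounding box.
Outer rectangle: 5.2 × 9.2, A = 47.84 in², x = 2.6 in, Ī = 107.799 in⁴.
Inner void (subtracted): 4.1 × 8.1, A = 33.21 in², x = 2.6 in, Ī = 46.5217 in⁴.
By symmetry the centroid is at mid-width, x̄ = 2.6 in.
All pieces are centred on the vertical centroidal axis, so I = ΣĪ (holes subtracted) = 61.2778 in⁴.
Extreme fibre distance c = 2.6 in; S = I/c = 23.5684 in³.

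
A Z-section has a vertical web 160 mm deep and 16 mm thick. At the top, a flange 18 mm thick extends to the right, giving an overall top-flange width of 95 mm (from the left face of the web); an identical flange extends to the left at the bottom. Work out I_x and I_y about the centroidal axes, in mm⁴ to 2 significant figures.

Break the section into simple shapes (no overlaps), measuring from the bottom-left corner of the bounding box.
Web: 16 × 160, A = 2 560 mm², y = 80 mm, Ī = 5 461 333 mm⁴.
Top flange (beyond web): 79 × 18, A = 1 422 mm², y = 151 mm, Ī = 38 394 mm⁴.
Bottom flange (beyond web): 79 × 18, A = 1 422 mm², y = 9 mm, Ī = 38 394 mm⁴.
Centroid: ȳ = ΣA·y / ΣA = 80 mm.
Transfer each piece to the centroidal x-axis using Ī + A·d² with d = y − 80:
  web: d = 0 mm → contributes +5 461 333 mm⁴
  top flange (beyond web): d = 71 mm → contributes +7 206 696 mm⁴
  bottom flange (beyond web): d = -71 mm → contributes +7 206 696 mm⁴
Total I = 19 874 725 mm⁴.
For the y-axis: x̄ = 87 mm.
Repeating about the centroidal y-axis gives I_y = 7 950 505 mm⁴.

I_x ≈ 2.0 × 10⁷ mm⁴, I_y ≈ 8.0 × 10⁶ mm⁴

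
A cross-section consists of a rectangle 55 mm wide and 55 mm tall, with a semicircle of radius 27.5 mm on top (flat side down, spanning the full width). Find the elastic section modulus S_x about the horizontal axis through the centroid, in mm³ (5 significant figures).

Break the section into simple shapes (no overlaps), measuring from the bottom-left corner of the bounding box.
Rectangular body: 55 × 55, A = 3 025 mm², y = 27.5 mm, Ī = 762552.1 mm⁴.
Semicircular cap: semicircle r = 27.5, A = 1187.915 mm², y = 66.67136 mm, Ī = 62771.55 mm⁴.
Centroid: ȳ = ΣA·y / ΣA = 38.54514 mm.
Transfer each piece to the horizontal axis through the centroid using Ī + A·d² with d = y − 38.54514:
  rectangular body: d = -11.04514 mm → contributes +1 131 587 mm⁴
  semicircular cap: d = 28.12622 mm → contributes +1 002 512 mm⁴
Total I = 2 134 100 mm⁴.
Extreme fibre distance c = 43.95486 mm; S = I/c = 48552.08 mm³.

S_x ≈ 4.8552 × 10⁴ mm³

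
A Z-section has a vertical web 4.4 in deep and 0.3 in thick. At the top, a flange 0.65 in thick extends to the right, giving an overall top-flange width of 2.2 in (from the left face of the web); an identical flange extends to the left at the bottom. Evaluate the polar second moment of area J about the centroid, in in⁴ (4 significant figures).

J ≈ 14.64 in⁴

Break the section into simple shapes (no overlaps), measuring from the bottom-left corner of the bounding box.
Web: 0.3 × 4.4, A = 1.32 in², y = 2.2 in, Ī = 2.1296 in⁴.
Top flange (beyond web): 1.9 × 0.65, A = 1.235 in², y = 4.075 in, Ī = 0.0434823 in⁴.
Bottom flange (beyond web): 1.9 × 0.65, A = 1.235 in², y = 0.325 in, Ī = 0.0434823 in⁴.
Centroid: ȳ = ΣA·y / ΣA = 2.2 in.
Transfer each piece to the centroidal x-axis using Ī + A·d² with d = y − 2.2:
  web: d = 0 in → contributes +2.1296 in⁴
  top flange (beyond web): d = 1.875 in → contributes +4.38528 in⁴
  bottom flange (beyond web): d = -1.875 in → contributes +4.38528 in⁴
Total I = 10.9002 in⁴.
For the y-axis: x̄ = 2.05 in.
Repeating about the centroidal y-axis gives I_y = 3.74166 in⁴.
Polar second moment: J = I_x + I_y = 14.6418 in⁴.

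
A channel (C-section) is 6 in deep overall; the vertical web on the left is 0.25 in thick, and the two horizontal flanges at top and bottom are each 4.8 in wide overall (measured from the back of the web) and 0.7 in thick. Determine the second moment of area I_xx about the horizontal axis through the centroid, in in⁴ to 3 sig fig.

I_xx ≈ 49.5 in⁴

Split into non-overlapping primitives; take the origin at the lower-left of the bounding box.
Web: 0.25 × 6, A = 1.5 in², y = 3 in, Ī = 4.5 in⁴.
Top flange (beyond web): 4.55 × 0.7, A = 3.185 in², y = 5.65 in, Ī = 0.13005 in⁴.
Bottom flange (beyond web): 4.55 × 0.7, A = 3.185 in², y = 0.35 in, Ī = 0.13005 in⁴.
By symmetry the centroid is at mid-height, ȳ = 3 in.
Transfer each piece to the horizontal axis through the centroid using Ī + A·d² with d = y − 3:
  web: d = 0 in → contributes +4.5 in⁴
  top flange (beyond web): d = 2.65 in → contributes +22.497 in⁴
  bottom flange (beyond web): d = -2.65 in → contributes +22.497 in⁴
Total I = 49.493 in⁴.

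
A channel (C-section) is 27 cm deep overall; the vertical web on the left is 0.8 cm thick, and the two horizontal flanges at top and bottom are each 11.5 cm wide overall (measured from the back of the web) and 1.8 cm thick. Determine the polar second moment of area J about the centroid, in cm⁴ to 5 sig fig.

Decompose the section into non-overlapping parts with the origin at the bottom-left of its bounding rectangle.
Web: 0.8 × 27, A = 21.6 cm², y = 13.5 cm, Ī = 1312.2 cm⁴.
Top flange (beyond web): 10.7 × 1.8, A = 19.26 cm², y = 26.1 cm, Ī = 5.2002 cm⁴.
Bottom flange (beyond web): 10.7 × 1.8, A = 19.26 cm², y = 0.9 cm, Ī = 5.2002 cm⁴.
By symmetry the centroid is at mid-height, ȳ = 13.5 cm.
Transfer each piece to the centroidal x-axis using Ī + A·d² with d = y − 13.5:
  web: d = 0 cm → contributes +1312.2 cm⁴
  top flange (beyond web): d = 12.6 cm → contributes +3062.918 cm⁴
  bottom flange (beyond web): d = -12.6 cm → contributes +3062.918 cm⁴
Total I = 7438.036 cm⁴.
For the y-axis: x̄ = 4.084132 cm.
Repeating about the centroidal y-axis gives I_y = 826.2341 cm⁴.
Polar second moment: J = I_x + I_y = 8264.27 cm⁴.

J ≈ 8264.3 cm⁴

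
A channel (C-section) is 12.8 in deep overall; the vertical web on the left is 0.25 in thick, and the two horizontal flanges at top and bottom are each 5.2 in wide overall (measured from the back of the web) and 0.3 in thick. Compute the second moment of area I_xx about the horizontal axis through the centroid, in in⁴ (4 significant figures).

I_xx ≈ 159.7 in⁴

Break the section into simple shapes (no overlaps), measuring from the bottom-left corner of the bounding box.
Web: 0.25 × 12.8, A = 3.2 in², y = 6.4 in, Ī = 43.6907 in⁴.
Top flange (beyond web): 4.95 × 0.3, A = 1.485 in², y = 12.65 in, Ī = 0.0111375 in⁴.
Bottom flange (beyond web): 4.95 × 0.3, A = 1.485 in², y = 0.15 in, Ī = 0.0111375 in⁴.
By symmetry the centroid is at mid-height, ȳ = 6.4 in.
Transfer each piece to the horizontal axis through the centroid using Ī + A·d² with d = y − 6.4:
  web: d = 0 in → contributes +43.6907 in⁴
  top flange (beyond web): d = 6.25 in → contributes +58.019 in⁴
  bottom flange (beyond web): d = -6.25 in → contributes +58.019 in⁴
Total I = 159.729 in⁴.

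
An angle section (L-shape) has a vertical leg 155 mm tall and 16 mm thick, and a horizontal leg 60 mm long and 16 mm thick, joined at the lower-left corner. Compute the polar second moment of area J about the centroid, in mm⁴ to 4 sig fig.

Break the section into simple shapes (no overlaps), measuring from the bottom-left corner of the bounding box.
Vertical leg: 16 × 155, A = 2 480 mm², y = 77.5 mm, Ī = 4 965 167 mm⁴.
Horizontal leg (remainder): 44 × 16, A = 704 mm², y = 8 mm, Ī = 15018.7 mm⁴.
Centroid: ȳ = ΣA·y / ΣA = 62.1332 mm.
Transfer each piece to the centroidal x-axis using Ī + A·d² with d = y − 62.1332:
  vertical leg: d = 15.3668 mm → contributes +5 550 793 mm⁴
  horizontal leg (remainder): d = -54.1332 mm → contributes +2 078 020 mm⁴
Total I = 7 628 813 mm⁴.
For the y-axis: x̄ = 14.6332 mm.
Repeating about the centroidal y-axis gives I_y = 659 993 mm⁴.
Polar second moment: J = I_x + I_y = 8 288 806 mm⁴.

J ≈ 8.289 × 10⁶ mm⁴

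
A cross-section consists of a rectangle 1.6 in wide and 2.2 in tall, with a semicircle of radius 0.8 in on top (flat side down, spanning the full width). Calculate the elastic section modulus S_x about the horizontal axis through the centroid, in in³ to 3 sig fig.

S_x ≈ 1.95 in³

Break the section into simple shapes (no overlaps), measuring from the bottom-left corner of the bounding box.
Rectangular body: 1.6 × 2.2, A = 3.52 in², y = 1.1 in, Ī = 1.4197 in⁴.
Semicircular cap: semicircle r = 0.8, A = 1.0053 in², y = 2.5395 in, Ī = 0.044956 in⁴.
Centroid: ȳ = ΣA·y / ΣA = 1.4198 in.
Transfer each piece to the horizontal axis through the centroid using Ī + A·d² with d = y − 1.4198:
  rectangular body: d = -0.3198 in → contributes +1.7797 in⁴
  semicircular cap: d = 1.1197 in → contributes +1.3054 in⁴
Total I = 3.0851 in⁴.
Extreme fibre distance c = 1.5802 in; S = I/c = 1.9524 in³.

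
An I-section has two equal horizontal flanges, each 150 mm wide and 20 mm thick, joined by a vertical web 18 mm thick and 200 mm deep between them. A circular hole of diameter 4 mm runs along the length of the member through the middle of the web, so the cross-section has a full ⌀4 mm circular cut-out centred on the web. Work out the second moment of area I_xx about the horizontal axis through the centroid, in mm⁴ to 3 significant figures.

Split into non-overlapping primitives; take the origin at the lower-left of the bounding box.
Bottom flange: 150 × 20, A = 3 000 mm², y = 10 mm, Ī = 100 000 mm⁴.
Web: 18 × 200, A = 3 600 mm², y = 120 mm, Ī = 12 000 000 mm⁴.
Top flange: 150 × 20, A = 3 000 mm², y = 230 mm, Ī = 100 000 mm⁴.
Hole (subtracted): ⌀4, A = 12.566 mm², y = 120 mm, Ī = 12.566 mm⁴.
By symmetry the centroid is at mid-height, ȳ = 120 mm.
Transfer each piece to the horizontal axis through the centroid using Ī + A·d² with d = y − 120:
  bottom flange: d = -110 mm → contributes +36 400 000 mm⁴
  web: d = 0 mm → contributes +12 000 000 mm⁴
  top flange: d = 110 mm → contributes +36 400 000 mm⁴
  hole: d = 0 mm → contributes −12.566 mm⁴
Total I = 84 799 987 mm⁴.

I_xx ≈ 8.48 × 10⁷ mm⁴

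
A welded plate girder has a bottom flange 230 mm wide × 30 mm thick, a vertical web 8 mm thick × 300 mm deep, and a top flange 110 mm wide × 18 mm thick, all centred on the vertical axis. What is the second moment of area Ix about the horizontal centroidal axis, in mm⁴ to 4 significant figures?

Ix ≈ 1.963 × 10⁸ mm⁴

Treat the section as a set of non-overlapping primitives; coordinates are from the bounding-box lower-left.
Bottom plate: 230 × 30, A = 6 900 mm², y = 15 mm, Ī = 517 500 mm⁴.
Web plate: 8 × 300, A = 2 400 mm², y = 180 mm, Ī = 18 000 000 mm⁴.
Top plate: 110 × 18, A = 1 980 mm², y = 339 mm, Ī = 53 460 mm⁴.
Centroid: ȳ = ΣA·y / ΣA = 106.979 mm.
Transfer each piece to the horizontal centroidal axis using Ī + A·d² with d = y − 106.979:
  bottom plate: d = -91.9787 mm → contributes +58 892 090 mm⁴
  web plate: d = 73.0213 mm → contributes +30 797 056 mm⁴
  top plate: d = 232.021 mm → contributes +106 644 528 mm⁴
Total I = 196 333 675 mm⁴.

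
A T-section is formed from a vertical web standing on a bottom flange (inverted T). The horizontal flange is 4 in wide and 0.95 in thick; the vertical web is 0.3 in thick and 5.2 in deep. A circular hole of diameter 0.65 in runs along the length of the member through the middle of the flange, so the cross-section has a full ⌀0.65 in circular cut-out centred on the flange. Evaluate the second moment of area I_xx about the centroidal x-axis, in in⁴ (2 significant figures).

I_xx ≈ 14 in⁴

Break the section into simple shapes (no overlaps), measuring from the bottom-left corner of the bounding box.
Flange: 4 × 0.95, A = 3.8 in², y = 0.475 in, Ī = 0.2858 in⁴.
Web: 0.3 × 5.2, A = 1.56 in², y = 3.55 in, Ī = 3.515 in⁴.
Hole (subtracted): ⌀0.65, A = 0.3318 in², y = 0.475 in, Ī = 0.008762 in⁴.
Centroid: ȳ = ΣA·y / ΣA = 1.429 in.
Transfer each piece to the centroidal x-axis using Ī + A·d² with d = y − 1.429:
  flange: d = -0.954 in → contributes +3.744 in⁴
  web: d = 2.121 in → contributes +10.53 in⁴
  hole: d = -0.954 in → contributes −0.3108 in⁴
Total I = 13.97 in⁴.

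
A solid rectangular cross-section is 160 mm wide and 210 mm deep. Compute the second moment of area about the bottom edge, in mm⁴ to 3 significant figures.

I_base ≈ 4.94 × 10⁸ mm⁴

The section: 160 × 210, A = 33 600 mm², y = 105 mm, Ī = 123 480 000 mm⁴.
Transfer it to the bottom edge using Ī + A·d² with d = y − 0:
  the section: d = 105 mm → contributes +493 920 000 mm⁴
Total I = 493 920 000 mm⁴.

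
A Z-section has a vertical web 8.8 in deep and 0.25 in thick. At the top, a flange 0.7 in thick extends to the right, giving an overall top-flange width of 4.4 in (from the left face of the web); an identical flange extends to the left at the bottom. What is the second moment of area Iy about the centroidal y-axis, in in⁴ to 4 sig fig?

Iy ≈ 36.47 in⁴

Decompose the section into non-overlapping parts with the origin at the bottom-left of its bounding rectangle.
Web: 0.25 × 8.8, A = 2.2 in², x = 4.275 in, Ī = 0.0114583 in⁴.
Top flange (beyond web): 4.15 × 0.7, A = 2.905 in², x = 6.475 in, Ī = 4.16928 in⁴.
Bottom flange (beyond web): 4.15 × 0.7, A = 2.905 in², x = 2.075 in, Ī = 4.16928 in⁴.
Centroid: x̄ = ΣA·x / ΣA = 4.275 in.
Transfer each piece to the centroidal y-axis using Ī + A·d² with d = x − 4.275:
  web: d = 0 in → contributes +0.0114583 in⁴
  top flange (beyond web): d = 2.2 in → contributes +18.2295 in⁴
  bottom flange (beyond web): d = -2.2 in → contributes +18.2295 in⁴
Total I = 36.4704 in⁴.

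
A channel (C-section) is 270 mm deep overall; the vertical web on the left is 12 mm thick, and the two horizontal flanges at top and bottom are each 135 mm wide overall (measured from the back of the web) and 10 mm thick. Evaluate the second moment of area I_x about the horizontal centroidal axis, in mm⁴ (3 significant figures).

I_x ≈ 6.13 × 10⁷ mm⁴

Decompose the section into non-overlapping parts with the origin at the bottom-left of its bounding rectangle.
Web: 12 × 270, A = 3 240 mm², y = 135 mm, Ī = 19 683 000 mm⁴.
Top flange (beyond web): 123 × 10, A = 1 230 mm², y = 265 mm, Ī = 10 250 mm⁴.
Bottom flange (beyond web): 123 × 10, A = 1 230 mm², y = 5 mm, Ī = 10 250 mm⁴.
By symmetry the centroid is at mid-height, ȳ = 135 mm.
Transfer each piece to the horizontal centroidal axis using Ī + A·d² with d = y − 135:
  web: d = 0 mm → contributes +19 683 000 mm⁴
  top flange (beyond web): d = 130 mm → contributes +20 797 250 mm⁴
  bottom flange (beyond web): d = -130 mm → contributes +20 797 250 mm⁴
Total I = 61 277 500 mm⁴.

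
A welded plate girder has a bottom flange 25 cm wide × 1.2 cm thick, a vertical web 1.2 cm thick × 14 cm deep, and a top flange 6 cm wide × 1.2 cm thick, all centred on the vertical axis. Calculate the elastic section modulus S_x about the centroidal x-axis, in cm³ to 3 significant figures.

Break the section into simple shapes (no overlaps), measuring from the bottom-left corner of the bounding box.
Bottom plate: 25 × 1.2, A = 30 cm², y = 0.6 cm, Ī = 3.6 cm⁴.
Web plate: 1.2 × 14, A = 16.8 cm², y = 8.2 cm, Ī = 274.4 cm⁴.
Top plate: 6 × 1.2, A = 7.2 cm², y = 15.8 cm, Ī = 0.864 cm⁴.
Centroid: ȳ = ΣA·y / ΣA = 4.9911 cm.
Transfer each piece to the centroidal x-axis using Ī + A·d² with d = y − 4.9911:
  bottom plate: d = -4.3911 cm → contributes +582.06 cm⁴
  web plate: d = 3.2089 cm → contributes +447.39 cm⁴
  top plate: d = 10.809 cm → contributes +842.05 cm⁴
Total I = 1871.5 cm⁴.
Extreme fibre distance c = 11.409 cm; S = I/c = 164.04 cm³.

S_x ≈ 164 cm³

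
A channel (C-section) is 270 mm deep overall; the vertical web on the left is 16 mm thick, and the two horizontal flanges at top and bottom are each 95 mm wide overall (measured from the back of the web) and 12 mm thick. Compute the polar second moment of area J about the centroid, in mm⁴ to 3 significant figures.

Break the section into simple shapes (no overlaps), measuring from the bottom-left corner of the bounding box.
Web: 16 × 270, A = 4 320 mm², y = 135 mm, Ī = 26 244 000 mm⁴.
Top flange (beyond web): 79 × 12, A = 948 mm², y = 264 mm, Ī = 11 376 mm⁴.
Bottom flange (beyond web): 79 × 12, A = 948 mm², y = 6 mm, Ī = 11 376 mm⁴.
By symmetry the centroid is at mid-height, ȳ = 135 mm.
Transfer each piece to the centroidal x-axis using Ī + A·d² with d = y − 135:
  web: d = 0 mm → contributes +26 244 000 mm⁴
  top flange (beyond web): d = 129 mm → contributes +15 787 044 mm⁴
  bottom flange (beyond web): d = -129 mm → contributes +15 787 044 mm⁴
Total I = 57 818 088 mm⁴.
For the y-axis: x̄ = 22.488 mm.
Repeating about the centroidal y-axis gives I_y = 4 051 261 mm⁴.
Polar second moment: J = I_x + I_y = 61 869 349 mm⁴.

J ≈ 6.19 × 10⁷ mm⁴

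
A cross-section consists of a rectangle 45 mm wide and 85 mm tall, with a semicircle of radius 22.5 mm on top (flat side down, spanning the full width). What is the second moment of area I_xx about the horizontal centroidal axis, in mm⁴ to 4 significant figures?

Break the section into simple shapes (no overlaps), measuring from the bottom-left corner of the bounding box.
Rectangular body: 45 × 85, A = 3 825 mm², y = 42.5 mm, Ī = 2 302 969 mm⁴.
Semicircular cap: semicircle r = 22.5, A = 795.216 mm², y = 94.5493 mm, Ī = 28129.5 mm⁴.
Centroid: ȳ = ΣA·y / ΣA = 51.4585 mm.
Transfer each piece to the horizontal centroidal axis using Ī + A·d² with d = y − 51.4585:
  rectangular body: d = -8.95855 mm → contributes +2 609 946 mm⁴
  semicircular cap: d = 43.0908 mm → contributes +1 504 696 mm⁴
Total I = 4 114 642 mm⁴.

I_xx ≈ 4.115 × 10⁶ mm⁴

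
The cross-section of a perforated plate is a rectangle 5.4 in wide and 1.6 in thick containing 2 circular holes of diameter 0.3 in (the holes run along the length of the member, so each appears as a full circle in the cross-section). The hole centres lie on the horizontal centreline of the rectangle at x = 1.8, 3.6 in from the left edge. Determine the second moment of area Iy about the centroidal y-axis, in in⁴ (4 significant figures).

Iy ≈ 20.88 in⁴

Decompose the section into non-overlapping parts with the origin at the bottom-left of its bounding rectangle.
Plate: 5.4 × 1.6, A = 8.64 in², x = 2.7 in, Ī = 20.9952 in⁴.
Hole 1 (subtracted): ⌀0.3, A = 0.0706858 in², x = 1.8 in, Ī = 0.000397608 in⁴.
Hole 2 (subtracted): ⌀0.3, A = 0.0706858 in², x = 3.6 in, Ī = 0.000397608 in⁴.
By symmetry the centroid is at mid-width, x̄ = 2.7 in.
Transfer each piece to the centroidal y-axis using Ī + A·d² with d = x − 2.7:
  plate: d = 0 in → contributes +20.9952 in⁴
  hole 1: d = -0.9 in → contributes −0.0576531 in⁴
  hole 2: d = 0.9 in → contributes −0.0576531 in⁴
Total I = 20.8799 in⁴.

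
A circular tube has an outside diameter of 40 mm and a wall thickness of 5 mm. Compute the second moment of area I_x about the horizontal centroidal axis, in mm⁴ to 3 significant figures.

I_x ≈ 8.59 × 10⁴ mm⁴

Treat the section as a set of non-overlapping primitives; coordinates are from the bounding-box lower-left.
Outer circle: ⌀40, A = 1256.6 mm², y = 20 mm, Ī = 125 664 mm⁴.
Bore (subtracted): ⌀30, A = 706.86 mm², y = 20 mm, Ī = 39 761 mm⁴.
By symmetry the centroid is at mid-height, ȳ = 20 mm.
All pieces are centred on the horizontal centroidal axis, so I = ΣĪ (holes subtracted) = 85 903 mm⁴.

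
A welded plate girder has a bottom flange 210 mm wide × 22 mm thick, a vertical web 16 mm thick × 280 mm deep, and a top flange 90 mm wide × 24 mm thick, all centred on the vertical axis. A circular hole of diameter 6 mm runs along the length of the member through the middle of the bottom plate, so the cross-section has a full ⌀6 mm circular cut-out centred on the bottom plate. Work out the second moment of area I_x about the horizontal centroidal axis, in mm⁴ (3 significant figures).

Treat the section as a set of non-overlapping primitives; coordinates are from the bounding-box lower-left.
Bottom plate: 210 × 22, A = 4 620 mm², y = 11 mm, Ī = 186 340 mm⁴.
Web plate: 16 × 280, A = 4 480 mm², y = 162 mm, Ī = 29 269 333 mm⁴.
Top plate: 90 × 24, A = 2 160 mm², y = 314 mm, Ī = 103 680 mm⁴.
Hole (subtracted): ⌀6, A = 28.274 mm², y = 11 mm, Ī = 63.617 mm⁴.
Centroid: ȳ = ΣA·y / ΣA = 129.5 mm.
Transfer each piece to the horizontal centroidal axis using Ī + A·d² with d = y − 129.5:
  bottom plate: d = -118.5 mm → contributes +65 061 585 mm⁴
  web plate: d = 32.5 mm → contributes +34 001 320 mm⁴
  top plate: d = 184.5 mm → contributes +73 630 584 mm⁴
  hole: d = -118.5 mm → contributes −397 099 mm⁴
Total I = 172 296 389 mm⁴.

I_x ≈ 1.72 × 10⁸ mm⁴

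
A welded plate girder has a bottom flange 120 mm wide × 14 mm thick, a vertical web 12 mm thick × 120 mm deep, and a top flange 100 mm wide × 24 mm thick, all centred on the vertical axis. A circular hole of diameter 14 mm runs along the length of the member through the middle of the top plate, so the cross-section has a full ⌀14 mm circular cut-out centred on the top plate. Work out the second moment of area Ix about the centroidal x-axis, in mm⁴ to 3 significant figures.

Ix ≈ 2.06 × 10⁷ mm⁴

Break the section into simple shapes (no overlaps), measuring from the bottom-left corner of the bounding box.
Bottom plate: 120 × 14, A = 1 680 mm², y = 7 mm, Ī = 27 440 mm⁴.
Web plate: 12 × 120, A = 1 440 mm², y = 74 mm, Ī = 1 728 000 mm⁴.
Top plate: 100 × 24, A = 2 400 mm², y = 146 mm, Ī = 115 200 mm⁴.
Hole (subtracted): ⌀14, A = 153.94 mm², y = 146 mm, Ī = 1885.7 mm⁴.
Centroid: ȳ = ΣA·y / ΣA = 83.161 mm.
Transfer each piece to the centroidal x-axis using Ī + A·d² with d = y − 83.161:
  bottom plate: d = -76.161 mm → contributes +9 772 180 mm⁴
  web plate: d = -9.1606 mm → contributes +1 848 840 mm⁴
  top plate: d = 62.839 mm → contributes +9 592 290 mm⁴
  hole: d = 62.839 mm → contributes −609 754 mm⁴
Total I = 20 603 556 mm⁴.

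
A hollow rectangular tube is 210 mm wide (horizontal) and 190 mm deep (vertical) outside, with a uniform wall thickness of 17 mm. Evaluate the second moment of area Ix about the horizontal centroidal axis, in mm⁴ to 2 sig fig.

Ix ≈ 6.4 × 10⁷ mm⁴

Decompose the section into non-overlapping parts with the origin at the bottom-left of its bounding rectangle.
Outer rectangle: 210 × 190, A = 39 900 mm², y = 95 mm, Ī = 120 032 500 mm⁴.
Inner void (subtracted): 176 × 156, A = 27 456 mm², y = 95 mm, Ī = 55 680 768 mm⁴.
By symmetry the centroid is at mid-height, ȳ = 95 mm.
All pieces are centred on the horizontal centroidal axis, so I = ΣĪ (holes subtracted) = 64 351 732 mm⁴.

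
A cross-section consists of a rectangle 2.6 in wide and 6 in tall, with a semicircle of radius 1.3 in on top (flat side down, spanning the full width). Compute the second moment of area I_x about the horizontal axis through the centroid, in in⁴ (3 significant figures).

I_x ≈ 75.7 in⁴

Treat the section as a set of non-overlapping primitives; coordinates are from the bounding-box lower-left.
Rectangular body: 2.6 × 6, A = 15.6 in², y = 3 in, Ī = 46.8 in⁴.
Semicircular cap: semicircle r = 1.3, A = 2.6546 in², y = 6.5517 in, Ī = 0.31348 in⁴.
Centroid: ȳ = ΣA·y / ΣA = 3.5165 in.
Transfer each piece to the horizontal axis through the centroid using Ī + A·d² with d = y − 3.5165:
  rectangular body: d = -0.5165 in → contributes +50.962 in⁴
  semicircular cap: d = 3.0352 in → contributes +24.77 in⁴
Total I = 75.731 in⁴.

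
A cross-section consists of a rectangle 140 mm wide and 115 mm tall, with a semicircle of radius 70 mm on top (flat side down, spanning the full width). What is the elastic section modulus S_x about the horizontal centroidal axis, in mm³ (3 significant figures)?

S_x ≈ 6.04 × 10⁵ mm³

Break the section into simple shapes (no overlaps), measuring from the bottom-left corner of the bounding box.
Rectangular body: 140 × 115, A = 16 100 mm², y = 57.5 mm, Ī = 17 743 542 mm⁴.
Semicircular cap: semicircle r = 70, A = 7696.9 mm², y = 144.71 mm, Ī = 2 635 265 mm⁴.
Centroid: ȳ = ΣA·y / ΣA = 85.707 mm.
Transfer each piece to the horizontal centroidal axis using Ī + A·d² with d = y − 85.707:
  rectangular body: d = -28.207 mm → contributes +30 553 237 mm⁴
  semicircular cap: d = 59.002 mm → contributes +29 429 953 mm⁴
Total I = 59 983 190 mm⁴.
Extreme fibre distance c = 99.293 mm; S = I/c = 604 103 mm³.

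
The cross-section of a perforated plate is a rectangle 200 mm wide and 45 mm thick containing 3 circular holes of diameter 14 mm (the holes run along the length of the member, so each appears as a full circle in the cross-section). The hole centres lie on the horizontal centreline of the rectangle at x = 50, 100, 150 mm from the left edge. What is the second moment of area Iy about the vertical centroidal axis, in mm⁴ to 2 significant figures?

Iy ≈ 2.9 × 10⁷ mm⁴

Break the section into simple shapes (no overlaps), measuring from the bottom-left corner of the bounding box.
Plate: 200 × 45, A = 9 000 mm², x = 100 mm, Ī = 30 000 000 mm⁴.
Hole 1 (subtracted): ⌀14, A = 153.9 mm², x = 50 mm, Ī = 1 886 mm⁴.
Hole 2 (subtracted): ⌀14, A = 153.9 mm², x = 100 mm, Ī = 1 886 mm⁴.
Hole 3 (subtracted): ⌀14, A = 153.9 mm², x = 150 mm, Ī = 1 886 mm⁴.
By symmetry the centroid is at mid-width, x̄ = 100 mm.
Transfer each piece to the vertical centroidal axis using Ī + A·d² with d = x − 100:
  plate: d = 0 mm → contributes +30 000 000 mm⁴
  hole 1: d = -50 mm → contributes −386 731 mm⁴
  hole 2: d = 0 mm → contributes −1 886 mm⁴
  hole 3: d = 50 mm → contributes −386 731 mm⁴
Total I = 29 224 653 mm⁴.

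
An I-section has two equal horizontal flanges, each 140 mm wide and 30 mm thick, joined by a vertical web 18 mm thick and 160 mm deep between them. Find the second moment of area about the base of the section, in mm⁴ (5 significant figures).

I_base ≈ 2.1907 × 10⁸ mm⁴

Decompose the section into non-overlapping parts with the origin at the bottom-left of its bounding rectangle.
Bottom flange: 140 × 30, A = 4 200 mm², y = 15 mm, Ī = 315 000 mm⁴.
Web: 18 × 160, A = 2 880 mm², y = 110 mm, Ī = 6 144 000 mm⁴.
Top flange: 140 × 30, A = 4 200 mm², y = 205 mm, Ī = 315 000 mm⁴.
Transfer each piece to a horizontal axis along the bottom face using Ī + A·d² with d = y − 0:
  bottom flange: d = 15 mm → contributes +1 260 000 mm⁴
  web: d = 110 mm → contributes +40 992 000 mm⁴
  top flange: d = 205 mm → contributes +176 820 000 mm⁴
Total I = 219 072 000 mm⁴.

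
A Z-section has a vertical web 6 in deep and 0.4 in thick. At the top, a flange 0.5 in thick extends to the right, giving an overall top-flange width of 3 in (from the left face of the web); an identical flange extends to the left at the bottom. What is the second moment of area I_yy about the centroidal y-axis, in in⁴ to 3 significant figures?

I_yy ≈ 7.35 in⁴

Split into non-overlapping primitives; take the origin at the lower-left of the bounding box.
Web: 0.4 × 6, A = 2.4 in², x = 2.8 in, Ī = 0.032 in⁴.
Top flange (beyond web): 2.6 × 0.5, A = 1.3 in², x = 4.3 in, Ī = 0.73233 in⁴.
Bottom flange (beyond web): 2.6 × 0.5, A = 1.3 in², x = 1.3 in, Ī = 0.73233 in⁴.
Centroid: x̄ = ΣA·x / ΣA = 2.8 in.
Transfer each piece to the centroidal y-axis using Ī + A·d² with d = x − 2.8:
  web: d = 0 in → contributes +0.032 in⁴
  top flange (beyond web): d = 1.5 in → contributes +3.6573 in⁴
  bottom flange (beyond web): d = -1.5 in → contributes +3.6573 in⁴
Total I = 7.3467 in⁴.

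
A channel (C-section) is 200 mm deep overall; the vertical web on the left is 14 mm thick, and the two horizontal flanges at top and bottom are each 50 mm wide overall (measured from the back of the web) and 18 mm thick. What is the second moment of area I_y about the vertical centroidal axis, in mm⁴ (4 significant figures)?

I_y ≈ 7.394 × 10⁵ mm⁴

Treat the section as a set of non-overlapping primitives; coordinates are from the bounding-box lower-left.
Web: 14 × 200, A = 2 800 mm², x = 7 mm, Ī = 45733.3 mm⁴.
Top flange (beyond web): 36 × 18, A = 648 mm², x = 32 mm, Ī = 69 984 mm⁴.
Bottom flange (beyond web): 36 × 18, A = 648 mm², x = 32 mm, Ī = 69 984 mm⁴.
Centroid: x̄ = ΣA·x / ΣA = 14.9102 mm.
Transfer each piece to the vertical centroidal axis using Ī + A·d² with d = x − 14.9102:
  web: d = -7.91016 mm → contributes +220 931 mm⁴
  top flange (beyond web): d = 17.0898 mm → contributes +259 241 mm⁴
  bottom flange (beyond web): d = 17.0898 mm → contributes +259 241 mm⁴
Total I = 739 412 mm⁴.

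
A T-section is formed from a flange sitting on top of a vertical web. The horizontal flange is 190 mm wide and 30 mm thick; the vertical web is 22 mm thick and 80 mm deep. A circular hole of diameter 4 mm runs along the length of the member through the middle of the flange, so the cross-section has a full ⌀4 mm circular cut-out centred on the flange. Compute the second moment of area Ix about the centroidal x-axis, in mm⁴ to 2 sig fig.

Treat the section as a set of non-overlapping primitives; coordinates are from the bounding-box lower-left.
Flange: 190 × 30, A = 5 700 mm², y = 95 mm, Ī = 427 500 mm⁴.
Web: 22 × 80, A = 1 760 mm², y = 40 mm, Ī = 938 667 mm⁴.
Hole (subtracted): ⌀4, A = 12.57 mm², y = 95 mm, Ī = 12.57 mm⁴.
Centroid: ȳ = ΣA·y / ΣA = 82 mm.
Transfer each piece to the centroidal x-axis using Ī + A·d² with d = y − 82:
  flange: d = 13 mm → contributes +1 390 469 mm⁴
  web: d = -42 mm → contributes +4 043 637 mm⁴
  hole: d = 13 mm → contributes −2 136 mm⁴
Total I = 5 431 970 mm⁴.

Ix ≈ 5.4 × 10⁶ mm⁴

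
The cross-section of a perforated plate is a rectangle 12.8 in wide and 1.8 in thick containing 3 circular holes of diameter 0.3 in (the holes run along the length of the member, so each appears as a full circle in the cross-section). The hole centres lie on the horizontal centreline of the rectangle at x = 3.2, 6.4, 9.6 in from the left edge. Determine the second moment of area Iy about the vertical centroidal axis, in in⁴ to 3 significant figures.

Iy ≈ 313 in⁴

Decompose the section into non-overlapping parts with the origin at the bottom-left of its bounding rectangle.
Plate: 12.8 × 1.8, A = 23.04 in², x = 6.4 in, Ī = 314.57 in⁴.
Hole 1 (subtracted): ⌀0.3, A = 0.070686 in², x = 3.2 in, Ī = 0.00039761 in⁴.
Hole 2 (subtracted): ⌀0.3, A = 0.070686 in², x = 6.4 in, Ī = 0.00039761 in⁴.
Hole 3 (subtracted): ⌀0.3, A = 0.070686 in², x = 9.6 in, Ī = 0.00039761 in⁴.
By symmetry the centroid is at mid-width, x̄ = 6.4 in.
Transfer each piece to the vertical centroidal axis using Ī + A·d² with d = x − 6.4:
  plate: d = 0 in → contributes +314.57 in⁴
  hole 1: d = -3.2 in → contributes −0.72422 in⁴
  hole 2: d = 0 in → contributes −0.00039761 in⁴
  hole 3: d = 3.2 in → contributes −0.72422 in⁴
Total I = 313.12 in⁴.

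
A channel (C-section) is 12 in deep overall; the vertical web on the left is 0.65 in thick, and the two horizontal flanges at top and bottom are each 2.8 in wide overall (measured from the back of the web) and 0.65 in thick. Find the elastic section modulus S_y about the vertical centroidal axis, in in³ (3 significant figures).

S_y ≈ 2.56 in³

Treat the section as a set of non-overlapping primitives; coordinates are from the bounding-box lower-left.
Web: 0.65 × 12, A = 7.8 in², x = 0.325 in, Ī = 0.27463 in⁴.
Top flange (beyond web): 2.15 × 0.65, A = 1.3975 in², x = 1.725 in, Ī = 0.53833 in⁴.
Bottom flange (beyond web): 2.15 × 0.65, A = 1.3975 in², x = 1.725 in, Ī = 0.53833 in⁴.
Centroid: x̄ = ΣA·x / ΣA = 0.69433 in.
Transfer each piece to the vertical centroidal axis using Ī + A·d² with d = x − 0.69433:
  web: d = -0.36933 in → contributes +1.3386 in⁴
  top flange (beyond web): d = 1.0307 in → contributes +2.0229 in⁴
  bottom flange (beyond web): d = 1.0307 in → contributes +2.0229 in⁴
Total I = 5.3843 in⁴.
Extreme fibre distance c = 2.1057 in; S = I/c = 2.557 in³.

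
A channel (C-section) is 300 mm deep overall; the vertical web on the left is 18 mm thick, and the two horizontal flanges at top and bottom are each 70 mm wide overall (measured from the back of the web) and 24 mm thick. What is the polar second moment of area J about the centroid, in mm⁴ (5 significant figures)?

Treat the section as a set of non-overlapping primitives; coordinates are from the bounding-box lower-left.
Web: 18 × 300, A = 5 400 mm², y = 150 mm, Ī = 40 500 000 mm⁴.
Top flange (beyond web): 52 × 24, A = 1 248 mm², y = 288 mm, Ī = 59 904 mm⁴.
Bottom flange (beyond web): 52 × 24, A = 1 248 mm², y = 12 mm, Ī = 59 904 mm⁴.
By symmetry the centroid is at mid-height, ȳ = 150 mm.
Transfer each piece to the centroidal x-axis using Ī + A·d² with d = y − 150:
  web: d = 0 mm → contributes +40 500 000 mm⁴
  top flange (beyond web): d = 138 mm → contributes +23 826 816 mm⁴
  bottom flange (beyond web): d = -138 mm → contributes +23 826 816 mm⁴
Total I = 88 153 632 mm⁴.
For the y-axis: x̄ = 20.06383 mm.
Repeating about the centroidal y-axis gives I_y = 2 799 296 mm⁴.
Polar second moment: J = I_x + I_y = 90 952 928 mm⁴.

J ≈ 9.0953 × 10⁷ mm⁴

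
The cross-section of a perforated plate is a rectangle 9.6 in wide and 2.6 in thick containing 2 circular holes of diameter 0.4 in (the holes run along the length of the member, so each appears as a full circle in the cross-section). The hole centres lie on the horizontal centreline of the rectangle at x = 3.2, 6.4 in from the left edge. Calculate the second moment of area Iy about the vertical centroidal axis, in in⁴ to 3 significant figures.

Decompose the section into non-overlapping parts with the origin at the bottom-left of its bounding rectangle.
Plate: 9.6 × 2.6, A = 24.96 in², x = 4.8 in, Ī = 191.69 in⁴.
Hole 1 (subtracted): ⌀0.4, A = 0.12566 in², x = 3.2 in, Ī = 0.0012566 in⁴.
Hole 2 (subtracted): ⌀0.4, A = 0.12566 in², x = 6.4 in, Ī = 0.0012566 in⁴.
By symmetry the centroid is at mid-width, x̄ = 4.8 in.
Transfer each piece to the vertical centroidal axis using Ī + A·d² with d = x − 4.8:
  plate: d = 0 in → contributes +191.69 in⁴
  hole 1: d = -1.6 in → contributes −0.32296 in⁴
  hole 2: d = 1.6 in → contributes −0.32296 in⁴
Total I = 191.05 in⁴.

Iy ≈ 191 in⁴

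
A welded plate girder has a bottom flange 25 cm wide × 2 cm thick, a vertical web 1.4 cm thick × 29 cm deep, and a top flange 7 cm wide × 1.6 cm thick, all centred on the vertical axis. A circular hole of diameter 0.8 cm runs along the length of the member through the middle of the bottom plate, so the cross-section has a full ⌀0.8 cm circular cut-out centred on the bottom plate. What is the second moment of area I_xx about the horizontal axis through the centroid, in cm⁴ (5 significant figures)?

Split into non-overlapping primitives; take the origin at the lower-left of the bounding box.
Bottom plate: 25 × 2, A = 50 cm², y = 1 cm, Ī = 16.66667 cm⁴.
Web plate: 1.4 × 29, A = 40.6 cm², y = 16.5 cm, Ī = 2845.383 cm⁴.
Top plate: 7 × 1.6, A = 11.2 cm², y = 31.8 cm, Ī = 2.389333 cm⁴.
Hole (subtracted): ⌀0.8, A = 0.5026548 cm², y = 1 cm, Ī = 0.02010619 cm⁴.
Centroid: ȳ = ΣA·y / ΣA = 10.61782 cm.
Transfer each piece to the horizontal axis through the centroid using Ī + A·d² with d = y − 10.61782:
  bottom plate: d = -9.617824 cm → contributes +4641.793 cm⁴
  web plate: d = 5.882176 cm → contributes +4250.143 cm⁴
  top plate: d = 21.18218 cm → contributes +5027.657 cm⁴
  hole: d = -9.617824 cm → contributes −46.51695 cm⁴
Total I = 13873.08 cm⁴.

I_xx ≈ 1.3873 × 10⁴ cm⁴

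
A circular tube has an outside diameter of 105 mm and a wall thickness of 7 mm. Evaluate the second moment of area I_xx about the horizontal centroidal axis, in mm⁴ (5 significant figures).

Break the section into simple shapes (no overlaps), measuring from the bottom-left corner of the bounding box.
Outer circle: ⌀105, A = 8659.015 mm², y = 52.5 mm, Ī = 5 966 602 mm⁴.
Bore (subtracted): ⌀91, A = 6503.882 mm², y = 52.5 mm, Ī = 3 366 166 mm⁴.
By symmetry the centroid is at mid-height, ȳ = 52.5 mm.
All pieces are centred on the horizontal centroidal axis, so I = ΣĪ (holes subtracted) = 2 600 437 mm⁴.

I_xx ≈ 2.6004 × 10⁶ mm⁴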